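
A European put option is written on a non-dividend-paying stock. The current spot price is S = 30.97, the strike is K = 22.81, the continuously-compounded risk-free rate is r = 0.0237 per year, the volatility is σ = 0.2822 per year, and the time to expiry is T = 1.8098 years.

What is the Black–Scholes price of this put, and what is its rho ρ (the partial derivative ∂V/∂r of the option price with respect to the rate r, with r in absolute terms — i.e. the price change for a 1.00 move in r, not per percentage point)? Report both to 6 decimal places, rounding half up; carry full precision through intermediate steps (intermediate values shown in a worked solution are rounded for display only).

price = 0.948047
ρ = -9.218262

σ√T = 0.2822·√1.8098 = 0.379640
d₁ = (ln(S/K) + (r+σ²/2)T) / (σ√T) = (ln(30.97/22.81) + (0.0237+0.2822²/2)·1.8098) / 0.379640 = (0.305820 + 0.114956) / 0.379640 = 1.108353
d₂ = d₁ − σ√T = 1.108353 − 0.379640 = 0.728713
e^{−rT} = e^{−0.0237·1.8098} = 0.958015
N(−d₁) = 0.133855,  N(−d₂) = 0.233089
Put price V = K·e^{−rT}·N(−d₂) − S·N(−d₁) = 5.093525 − 4.145478 = 0.948047
ρ = −K·T·e^{−rT}·N(−d₂) = -9.218262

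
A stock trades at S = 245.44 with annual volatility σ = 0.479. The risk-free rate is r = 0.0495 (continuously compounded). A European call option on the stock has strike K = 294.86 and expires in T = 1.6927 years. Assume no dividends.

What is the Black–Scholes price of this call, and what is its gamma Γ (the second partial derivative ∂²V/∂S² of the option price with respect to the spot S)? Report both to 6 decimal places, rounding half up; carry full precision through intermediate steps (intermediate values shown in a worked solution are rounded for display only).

σ√T = 0.479·√1.6927 = 0.623197
d₁ = (ln(S/K) + (r+σ²/2)T) / (σ√T) = (ln(245.44/294.86) + (0.0495+0.479²/2)·1.6927) / 0.623197 = (-0.183448 + 0.277976) / 0.623197 = 0.151682
d₂ = d₁ − σ√T = 0.151682 − 0.623197 = -0.471515
e^{−rT} = e^{−0.0495·1.6927} = 0.919626
N(d₁) = 0.560281,  N(d₂) = 0.318636
Call price V = S·N(d₁) − K·e^{−rT}·N(d₂) = 137.515413 − 86.401723 = 51.113690
φ(d₁) = (1/√(2π))·e^{−d₁²/2} = 0.394379
Γ = φ(d₁) / (S·σ·√T) = 0.002578

price = 51.113690
Γ = 0.002578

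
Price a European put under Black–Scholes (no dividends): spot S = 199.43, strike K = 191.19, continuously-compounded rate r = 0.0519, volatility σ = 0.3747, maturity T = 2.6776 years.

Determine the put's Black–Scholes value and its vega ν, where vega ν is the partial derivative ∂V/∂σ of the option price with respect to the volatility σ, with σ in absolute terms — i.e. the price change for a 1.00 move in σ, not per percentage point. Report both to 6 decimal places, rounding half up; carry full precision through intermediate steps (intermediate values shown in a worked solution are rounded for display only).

price = 29.369830
ν = 108.609684

σ√T = 0.3747·√2.6776 = 0.613136
d₁ = (ln(S/K) + (r+σ²/2)T) / (σ√T) = (ln(199.43/191.19) + (0.0519+0.3747²/2)·2.6776) / 0.613136 = (0.042196 + 0.326935) / 0.613136 = 0.602038
d₂ = d₁ − σ√T = 0.602038 − 0.613136 = -0.011098
e^{−rT} = e^{−0.0519·2.6776} = 0.870256
N(−d₁) = 0.273575,  N(−d₂) = 0.504427
Put price V = K·e^{−rT}·N(−d₂) − S·N(−d₁) = 83.928804 − 54.558975 = 29.369830
φ(d₁) = (1/√(2π))·e^{−d₁²/2} = 0.332817
ν = S·φ(d₁)·√T = 108.609684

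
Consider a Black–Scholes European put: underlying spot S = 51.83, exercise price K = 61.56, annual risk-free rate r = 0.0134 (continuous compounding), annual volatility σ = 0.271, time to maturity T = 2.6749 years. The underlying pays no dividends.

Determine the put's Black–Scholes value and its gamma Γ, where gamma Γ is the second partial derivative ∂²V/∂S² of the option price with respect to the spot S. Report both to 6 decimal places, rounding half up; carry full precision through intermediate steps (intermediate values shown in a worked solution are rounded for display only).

price = 13.983208
Γ = 0.017303

σ√T = 0.271·√2.6749 = 0.443224
d₁ = (ln(S/K) + (r+σ²/2)T) / (σ√T) = (ln(51.83/61.56) + (0.0134+0.271²/2)·2.6749) / 0.443224 = (-0.172043 + 0.134067) / 0.443224 = -0.085681
d₂ = d₁ − σ√T = -0.085681 − 0.443224 = -0.528905
e^{−rT} = e^{−0.0134·2.6749} = 0.964791
N(−d₁) = 0.534140,  N(−d₂) = 0.701564
Put price V = K·e^{−rT}·N(−d₂) − S·N(−d₁) = 41.667683 − 27.684476 = 13.983208
φ(d₁) = (1/√(2π))·e^{−d₁²/2} = 0.397481
Γ = φ(d₁) / (S·σ·√T) = 0.017303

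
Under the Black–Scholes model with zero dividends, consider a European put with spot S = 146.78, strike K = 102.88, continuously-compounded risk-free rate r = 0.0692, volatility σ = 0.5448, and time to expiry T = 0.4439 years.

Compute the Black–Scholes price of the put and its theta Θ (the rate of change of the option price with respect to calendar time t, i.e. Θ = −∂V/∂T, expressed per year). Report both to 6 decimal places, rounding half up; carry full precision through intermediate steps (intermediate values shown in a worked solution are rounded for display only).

price = 3.202632
Θ = -9.723597

σ√T = 0.5448·√0.4439 = 0.362977
d₁ = (ln(S/K) + (r+σ²/2)T) / (σ√T) = (ln(146.78/102.88) + (0.0692+0.5448²/2)·0.4439) / 0.362977 = (0.355372 + 0.096594) / 0.362977 = 1.245162
d₂ = d₁ − σ√T = 1.245162 − 0.362977 = 0.882185
e^{−rT} = e^{−0.0692·0.4439} = 0.969749
N(−d₁) = 0.106536,  N(−d₂) = 0.188838
Put price V = K·e^{−rT}·N(−d₂) − S·N(−d₁) = 18.839997 − 15.637365 = 3.202632
φ(d₁) = (1/√(2π))·e^{−d₁²/2} = 0.183755
Θ = −S·φ(d₁)·σ/(2√T) + r·K·e^{−rT}·N(−d₂) = −11.027324 + 1.303728 = -9.723597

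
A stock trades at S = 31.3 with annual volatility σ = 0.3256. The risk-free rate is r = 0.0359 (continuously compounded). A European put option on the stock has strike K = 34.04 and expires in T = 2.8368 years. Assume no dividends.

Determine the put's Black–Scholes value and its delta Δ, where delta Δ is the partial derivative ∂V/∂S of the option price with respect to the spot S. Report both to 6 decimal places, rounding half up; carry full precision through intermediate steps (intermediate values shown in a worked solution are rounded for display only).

price = 6.428411
Δ = -0.379466

σ√T = 0.3256·√2.8368 = 0.548402
d₁ = (ln(S/K) + (r+σ²/2)T) / (σ√T) = (ln(31.3/34.04) + (0.0359+0.3256²/2)·2.8368) / 0.548402 = (-0.083918 + 0.252213) / 0.548402 = 0.306883
d₂ = d₁ − σ√T = 0.306883 − 0.548402 = -0.241519
e^{−rT} = e^{−0.0359·2.8368} = 0.903173
N(−d₁) = 0.379466,  N(−d₂) = 0.595423
Put price V = K·e^{−rT}·N(−d₂) − S·N(−d₁) = 18.305705 − 11.877293 = 6.428411
Δ = −N(−d₁) = -0.379466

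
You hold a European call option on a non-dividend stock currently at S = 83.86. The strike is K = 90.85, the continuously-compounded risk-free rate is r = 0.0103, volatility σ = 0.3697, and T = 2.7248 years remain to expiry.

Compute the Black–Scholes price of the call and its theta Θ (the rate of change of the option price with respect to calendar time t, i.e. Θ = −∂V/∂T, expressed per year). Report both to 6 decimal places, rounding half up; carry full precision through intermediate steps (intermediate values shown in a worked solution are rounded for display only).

σ√T = 0.3697·√2.7248 = 0.610263
d₁ = (ln(S/K) + (r+σ²/2)T) / (σ√T) = (ln(83.86/90.85) + (0.0103+0.3697²/2)·2.7248) / 0.610263 = (-0.080061 + 0.214276) / 0.610263 = 0.219929
d₂ = d₁ − σ√T = 0.219929 − 0.610263 = -0.390333
e^{−rT} = e^{−0.0103·2.7248} = 0.972325
N(d₁) = 0.587037,  N(d₂) = 0.348145
Call price V = S·N(d₁) − K·e^{−rT}·N(d₂) = 49.228913 − 30.753636 = 18.475277
φ(d₁) = (1/√(2π))·e^{−d₁²/2} = 0.389410
Θ = −S·φ(d₁)·σ/(2√T) − r·K·e^{−rT}·N(d₂) = −3.656907 − 0.316762 = -3.973669

price = 18.475277
Θ = -3.973669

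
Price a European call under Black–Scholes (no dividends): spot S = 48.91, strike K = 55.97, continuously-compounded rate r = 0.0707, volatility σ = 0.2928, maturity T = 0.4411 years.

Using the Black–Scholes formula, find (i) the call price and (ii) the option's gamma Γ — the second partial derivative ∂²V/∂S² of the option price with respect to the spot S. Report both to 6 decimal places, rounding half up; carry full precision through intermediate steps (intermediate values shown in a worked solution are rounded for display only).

σ√T = 0.2928·√0.4411 = 0.194464
d₁ = (ln(S/K) + (r+σ²/2)T) / (σ√T) = (ln(48.91/55.97) + (0.0707+0.2928²/2)·0.4411) / 0.194464 = (-0.134834 + 0.050094) / 0.194464 = -0.435762
d₂ = d₁ − σ√T = -0.435762 − 0.194464 = -0.630226
e^{−rT} = e^{−0.0707·0.4411} = 0.969295
N(d₁) = 0.331505,  N(d₂) = 0.264273
Call price V = S·N(d₁) − K·e^{−rT}·N(d₂) = 16.213901 − 14.337221 = 1.876680
φ(d₁) = (1/√(2π))·e^{−d₁²/2} = 0.362808
Γ = φ(d₁) / (S·σ·√T) = 0.038145

price = 1.876680
Γ = 0.038145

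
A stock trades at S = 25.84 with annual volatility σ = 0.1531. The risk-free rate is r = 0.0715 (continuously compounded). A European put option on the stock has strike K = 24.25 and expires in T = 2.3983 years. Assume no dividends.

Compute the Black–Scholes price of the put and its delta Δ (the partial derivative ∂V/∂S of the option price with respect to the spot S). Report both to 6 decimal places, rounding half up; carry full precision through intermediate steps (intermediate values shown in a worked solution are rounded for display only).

σ√T = 0.1531·√2.3983 = 0.237097
d₁ = (ln(S/K) + (r+σ²/2)T) / (σ√T) = (ln(25.84/24.25) + (0.0715+0.1531²/2)·2.3983) / 0.237097 = (0.063507 + 0.199586) / 0.237097 = 1.109641
d₂ = d₁ − σ√T = 1.109641 − 0.237097 = 0.872544
e^{−rT} = e^{−0.0715·2.3983} = 0.842418
N(−d₁) = 0.133577,  N(−d₂) = 0.191456
Put price V = K·e^{−rT}·N(−d₂) − S·N(−d₁) = 3.911186 − 3.451626 = 0.459560
Δ = −N(−d₁) = -0.133577

price = 0.459560
Δ = -0.133577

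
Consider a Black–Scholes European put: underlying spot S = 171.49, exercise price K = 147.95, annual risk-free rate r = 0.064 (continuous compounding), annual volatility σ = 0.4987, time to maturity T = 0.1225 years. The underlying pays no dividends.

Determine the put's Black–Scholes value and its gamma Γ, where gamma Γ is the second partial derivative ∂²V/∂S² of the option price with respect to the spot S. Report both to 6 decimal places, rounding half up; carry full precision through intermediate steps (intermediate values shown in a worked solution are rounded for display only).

σ√T = 0.4987·√0.1225 = 0.174545
d₁ = (ln(S/K) + (r+σ²/2)T) / (σ√T) = (ln(171.49/147.95) + (0.064+0.4987²/2)·0.1225) / 0.174545 = (0.147651 + 0.023073) / 0.174545 = 0.978106
d₂ = d₁ − σ√T = 0.978106 − 0.174545 = 0.803561
e^{−rT} = e^{−0.064·0.1225} = 0.992191
N(−d₁) = 0.164011,  N(−d₂) = 0.210825
Put price V = K·e^{−rT}·N(−d₂) − S·N(−d₁) = 30.948003 − 28.126227 = 2.821776
φ(d₁) = (1/√(2π))·e^{−d₁²/2} = 0.247268
Γ = φ(d₁) / (S·σ·√T) = 0.008261

price = 2.821776
Γ = 0.008261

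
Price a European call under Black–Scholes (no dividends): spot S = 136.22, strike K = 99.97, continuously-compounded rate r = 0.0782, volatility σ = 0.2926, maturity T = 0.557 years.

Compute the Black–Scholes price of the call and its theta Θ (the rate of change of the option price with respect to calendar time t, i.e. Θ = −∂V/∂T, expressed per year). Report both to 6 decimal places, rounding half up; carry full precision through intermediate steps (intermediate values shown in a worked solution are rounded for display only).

price = 41.066126
Θ = -9.395400

σ√T = 0.2926·√0.557 = 0.218374
d₁ = (ln(S/K) + (r+σ²/2)T) / (σ√T) = (ln(136.22/99.97) + (0.0782+0.2926²/2)·0.557) / 0.218374 = (0.309401 + 0.067401) / 0.218374 = 1.725486
d₂ = d₁ − σ√T = 1.725486 − 0.218374 = 1.507112
e^{−rT} = e^{−0.0782·0.557} = 0.957378
N(d₁) = 0.957780,  N(d₂) = 0.934109
Call price V = S·N(d₁) − K·e^{−rT}·N(d₂) = 130.468800 − 89.402674 = 41.066126
φ(d₁) = (1/√(2π))·e^{−d₁²/2} = 0.090032
Θ = −S·φ(d₁)·σ/(2√T) − r·K·e^{−rT}·N(d₂) = −2.404111 − 6.991289 = -9.395400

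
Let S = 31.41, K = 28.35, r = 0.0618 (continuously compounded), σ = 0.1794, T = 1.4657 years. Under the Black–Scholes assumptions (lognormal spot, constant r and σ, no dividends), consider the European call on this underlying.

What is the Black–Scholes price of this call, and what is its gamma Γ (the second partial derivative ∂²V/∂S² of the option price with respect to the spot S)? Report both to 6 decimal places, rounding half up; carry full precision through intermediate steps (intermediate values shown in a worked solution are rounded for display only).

σ√T = 0.1794·√1.4657 = 0.217193
d₁ = (ln(S/K) + (r+σ²/2)T) / (σ√T) = (ln(31.41/28.35) + (0.0618+0.1794²/2)·1.4657) / 0.217193 = (0.102499 + 0.114167) / 0.217193 = 0.997575
d₂ = d₁ − σ√T = 0.997575 − 0.217193 = 0.780382
e^{−rT} = e^{−0.0618·1.4657} = 0.913401
N(d₁) = 0.840757,  N(d₂) = 0.782417
Call price V = S·N(d₁) − K·e^{−rT}·N(d₂) = 26.408184 − 20.260626 = 6.147558
φ(d₁) = (1/√(2π))·e^{−d₁²/2} = 0.242558
Γ = φ(d₁) / (S·σ·√T) = 0.035555

price = 6.147558
Γ = 0.035555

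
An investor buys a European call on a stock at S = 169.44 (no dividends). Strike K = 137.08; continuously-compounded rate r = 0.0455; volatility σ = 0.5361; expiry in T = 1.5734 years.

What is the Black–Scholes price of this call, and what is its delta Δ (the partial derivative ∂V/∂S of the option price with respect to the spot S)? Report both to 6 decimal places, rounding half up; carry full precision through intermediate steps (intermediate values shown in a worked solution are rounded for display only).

σ√T = 0.5361·√1.5734 = 0.672458
d₁ = (ln(S/K) + (r+σ²/2)T) / (σ√T) = (ln(169.44/137.08) + (0.0455+0.5361²/2)·1.5734) / 0.672458 = (0.211934 + 0.297690) / 0.672458 = 0.757852
d₂ = d₁ − σ√T = 0.757852 − 0.672458 = 0.085394
e^{−rT} = e^{−0.0455·1.5734} = 0.930913
N(d₁) = 0.775730,  N(d₂) = 0.534026
Call price V = S·N(d₁) − K·e^{−rT}·N(d₂) = 131.439733 − 68.146783 = 63.292950
Δ = N(d₁) = 0.775730

price = 63.292950
Δ = 0.775730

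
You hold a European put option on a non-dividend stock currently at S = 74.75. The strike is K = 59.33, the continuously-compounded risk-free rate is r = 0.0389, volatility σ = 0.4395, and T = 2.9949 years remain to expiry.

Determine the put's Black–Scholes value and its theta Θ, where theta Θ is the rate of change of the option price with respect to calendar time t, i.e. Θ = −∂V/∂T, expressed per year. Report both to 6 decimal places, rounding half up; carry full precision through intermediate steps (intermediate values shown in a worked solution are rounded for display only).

σ√T = 0.4395·√2.9949 = 0.760589
d₁ = (ln(S/K) + (r+σ²/2)T) / (σ√T) = (ln(74.75/59.33) + (0.0389+0.4395²/2)·2.9949) / 0.760589 = (0.231034 + 0.405749) / 0.760589 = 0.837224
d₂ = d₁ − σ√T = 0.837224 − 0.760589 = 0.076635
e^{−rT} = e^{−0.0389·2.9949} = 0.890029
N(−d₁) = 0.201233,  N(−d₂) = 0.469457
Put price V = K·e^{−rT}·N(−d₂) − S·N(−d₁) = 24.789858 − 15.042187 = 9.747671
φ(d₁) = (1/√(2π))·e^{−d₁²/2} = 0.280997
Θ = −S·φ(d₁)·σ/(2√T) + r·K·e^{−rT}·N(−d₂) = −2.667171 + 0.964325 = -1.702845

price = 9.747671
Θ = -1.702845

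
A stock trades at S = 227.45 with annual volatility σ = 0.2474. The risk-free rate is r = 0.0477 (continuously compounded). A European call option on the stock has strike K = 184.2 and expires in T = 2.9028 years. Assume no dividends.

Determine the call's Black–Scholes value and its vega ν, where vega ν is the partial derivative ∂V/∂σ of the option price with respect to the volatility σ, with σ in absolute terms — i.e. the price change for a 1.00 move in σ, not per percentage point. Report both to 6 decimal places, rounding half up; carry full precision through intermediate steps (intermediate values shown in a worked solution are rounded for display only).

σ√T = 0.2474·√2.9028 = 0.421510
d₁ = (ln(S/K) + (r+σ²/2)T) / (σ√T) = (ln(227.45/184.2) + (0.0477+0.2474²/2)·2.9028) / 0.421510 = (0.210908 + 0.227299) / 0.421510 = 1.039612
d₂ = d₁ − σ√T = 1.039612 − 0.421510 = 0.618102
e^{−rT} = e^{−0.0477·2.9028} = 0.870695
N(d₁) = 0.850740,  N(d₂) = 0.731746
Call price V = S·N(d₁) − K·e^{−rT}·N(d₂) = 193.500807 − 117.358888 = 76.141920
φ(d₁) = (1/√(2π))·e^{−d₁²/2} = 0.232391
ν = S·φ(d₁)·√T = 90.056109

price = 76.141920
ν = 90.056109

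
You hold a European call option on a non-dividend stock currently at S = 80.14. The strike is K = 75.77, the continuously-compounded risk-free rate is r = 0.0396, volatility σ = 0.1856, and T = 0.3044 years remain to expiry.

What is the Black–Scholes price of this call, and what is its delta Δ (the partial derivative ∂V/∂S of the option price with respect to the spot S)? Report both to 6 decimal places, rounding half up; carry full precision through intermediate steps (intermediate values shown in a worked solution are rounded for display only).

price = 6.478336
Δ = 0.763159

σ√T = 0.1856·√0.3044 = 0.102400
d₁ = (ln(S/K) + (r+σ²/2)T) / (σ√T) = (ln(80.14/75.77) + (0.0396+0.1856²/2)·0.3044) / 0.102400 = (0.056073 + 0.017297) / 0.102400 = 0.716501
d₂ = d₁ − σ√T = 0.716501 − 0.102400 = 0.614101
e^{−rT} = e^{−0.0396·0.3044} = 0.988018
N(d₁) = 0.763159,  N(d₂) = 0.730426
Call price V = S·N(d₁) − K·e^{−rT}·N(d₂) = 61.159569 − 54.681234 = 6.478336
Δ = N(d₁) = 0.763159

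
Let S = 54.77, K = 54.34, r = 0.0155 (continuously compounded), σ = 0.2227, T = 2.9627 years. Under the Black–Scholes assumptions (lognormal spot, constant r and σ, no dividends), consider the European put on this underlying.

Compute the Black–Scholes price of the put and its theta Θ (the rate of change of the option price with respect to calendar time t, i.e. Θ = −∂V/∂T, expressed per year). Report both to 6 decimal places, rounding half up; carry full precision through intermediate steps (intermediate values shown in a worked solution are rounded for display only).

σ√T = 0.2227·√2.9627 = 0.383322
d₁ = (ln(S/K) + (r+σ²/2)T) / (σ√T) = (ln(54.77/54.34) + (0.0155+0.2227²/2)·2.9627) / 0.383322 = (0.007882 + 0.119390) / 0.383322 = 0.332023
d₂ = d₁ − σ√T = 0.332023 − 0.383322 = -0.051299
e^{−rT} = e^{−0.0155·2.9627} = 0.955117
N(−d₁) = 0.369936,  N(−d₂) = 0.520456
Put price V = K·e^{−rT}·N(−d₂) − S·N(−d₁) = 27.012230 − 20.261391 = 6.750839
φ(d₁) = (1/√(2π))·e^{−d₁²/2} = 0.377548
Θ = −S·φ(d₁)·σ/(2√T) + r·K·e^{−rT}·N(−d₂) = −1.337707 + 0.418690 = -0.919018

price = 6.750839
Θ = -0.919018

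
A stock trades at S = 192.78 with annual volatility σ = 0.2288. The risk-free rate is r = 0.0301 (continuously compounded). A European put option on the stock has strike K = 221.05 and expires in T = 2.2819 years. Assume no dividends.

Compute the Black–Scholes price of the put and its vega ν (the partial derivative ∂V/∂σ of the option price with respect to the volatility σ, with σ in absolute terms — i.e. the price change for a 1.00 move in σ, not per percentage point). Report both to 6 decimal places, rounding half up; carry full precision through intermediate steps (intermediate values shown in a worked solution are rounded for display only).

price = 34.705894
ν = 116.142531

σ√T = 0.2288·√2.2819 = 0.345624
d₁ = (ln(S/K) + (r+σ²/2)T) / (σ√T) = (ln(192.78/221.05) + (0.0301+0.2288²/2)·2.2819) / 0.345624 = (-0.136839 + 0.128413) / 0.345624 = -0.024379
d₂ = d₁ − σ√T = -0.024379 − 0.345624 = -0.370003
e^{−rT} = e^{−0.0301·2.2819} = 0.933621
N(−d₁) = 0.509725,  N(−d₂) = 0.644310
Put price V = K·e^{−rT}·N(−d₂) − S·N(−d₁) = 132.970654 − 98.264761 = 34.705894
φ(d₁) = (1/√(2π))·e^{−d₁²/2} = 0.398824
ν = S·φ(d₁)·√T = 116.142531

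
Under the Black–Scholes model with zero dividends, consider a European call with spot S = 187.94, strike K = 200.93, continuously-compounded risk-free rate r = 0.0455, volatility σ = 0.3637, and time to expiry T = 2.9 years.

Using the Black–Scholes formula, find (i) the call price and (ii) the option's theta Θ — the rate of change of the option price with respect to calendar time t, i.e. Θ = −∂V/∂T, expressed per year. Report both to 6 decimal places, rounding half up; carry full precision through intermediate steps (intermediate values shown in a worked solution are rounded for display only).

σ√T = 0.3637·√2.9 = 0.619359
d₁ = (ln(S/K) + (r+σ²/2)T) / (σ√T) = (ln(187.94/200.93) + (0.0455+0.3637²/2)·2.9) / 0.619359 = (-0.066834 + 0.323753) / 0.619359 = 0.414814
d₂ = d₁ − σ√T = 0.414814 − 0.619359 = -0.204545
e^{−rT} = e^{−0.0455·2.9} = 0.876385
N(d₁) = 0.660861,  N(d₂) = 0.418964
Call price V = S·N(d₁) − K·e^{−rT}·N(d₂) = 124.202224 − 73.776206 = 50.426018
φ(d₁) = (1/√(2π))·e^{−d₁²/2} = 0.366054
Θ = −S·φ(d₁)·σ/(2√T) − r·K·e^{−rT}·N(d₂) = −7.346473 − 3.356817 = -10.703290

price = 50.426018
Θ = -10.703290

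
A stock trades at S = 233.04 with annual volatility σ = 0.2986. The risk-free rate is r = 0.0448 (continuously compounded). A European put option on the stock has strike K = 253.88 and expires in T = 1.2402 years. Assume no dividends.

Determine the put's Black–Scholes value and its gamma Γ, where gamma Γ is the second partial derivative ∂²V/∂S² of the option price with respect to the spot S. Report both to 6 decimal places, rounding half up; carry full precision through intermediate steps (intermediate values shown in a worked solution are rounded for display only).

σ√T = 0.2986·√1.2402 = 0.332534
d₁ = (ln(S/K) + (r+σ²/2)T) / (σ√T) = (ln(233.04/253.88) + (0.0448+0.2986²/2)·1.2402) / 0.332534 = (-0.085652 + 0.110850) / 0.332534 = 0.075778
d₂ = d₁ − σ√T = 0.075778 − 0.332534 = -0.256756
e^{−rT} = e^{−0.0448·1.2402} = 0.945954
N(−d₁) = 0.469798,  N(−d₂) = 0.601316
Put price V = K·e^{−rT}·N(−d₂) − S·N(−d₁) = 144.411474 − 109.481707 = 34.929767
φ(d₁) = (1/√(2π))·e^{−d₁²/2} = 0.397799
Γ = φ(d₁) / (S·σ·√T) = 0.005133

price = 34.929767
Γ = 0.005133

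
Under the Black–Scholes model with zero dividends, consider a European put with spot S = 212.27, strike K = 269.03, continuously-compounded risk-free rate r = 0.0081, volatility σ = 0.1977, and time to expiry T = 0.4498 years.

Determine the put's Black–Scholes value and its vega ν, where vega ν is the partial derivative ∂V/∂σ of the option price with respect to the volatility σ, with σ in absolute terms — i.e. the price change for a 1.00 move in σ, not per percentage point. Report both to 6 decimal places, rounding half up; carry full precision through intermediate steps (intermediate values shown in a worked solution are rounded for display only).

σ√T = 0.1977·√0.4498 = 0.132592
d₁ = (ln(S/K) + (r+σ²/2)T) / (σ√T) = (ln(212.27/269.03) + (0.0081+0.1977²/2)·0.4498) / 0.132592 = (-0.236964 + 0.012434) / 0.132592 = -1.693395
d₂ = d₁ − σ√T = -1.693395 − 0.132592 = -1.825987
e^{−rT} = e^{−0.0081·0.4498} = 0.996363
N(−d₁) = 0.954810,  N(−d₂) = 0.966074
Put price V = K·e^{−rT}·N(−d₂) − S·N(−d₁) = 258.957656 − 202.677492 = 56.280165
φ(d₁) = (1/√(2π))·e^{−d₁²/2} = 0.095109
ν = S·φ(d₁)·√T = 13.540032

price = 56.280165
ν = 13.540032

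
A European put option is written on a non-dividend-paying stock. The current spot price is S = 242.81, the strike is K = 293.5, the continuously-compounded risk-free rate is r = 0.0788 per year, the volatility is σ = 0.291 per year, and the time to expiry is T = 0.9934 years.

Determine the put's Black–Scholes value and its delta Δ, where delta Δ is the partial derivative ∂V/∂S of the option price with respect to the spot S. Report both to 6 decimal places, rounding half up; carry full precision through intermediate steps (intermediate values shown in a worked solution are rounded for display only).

σ√T = 0.291·√0.9934 = 0.290038
d₁ = (ln(S/K) + (r+σ²/2)T) / (σ√T) = (ln(242.81/293.5) + (0.0788+0.291²/2)·0.9934) / 0.290038 = (-0.189598 + 0.120341) / 0.290038 = -0.238787
d₂ = d₁ − σ√T = -0.238787 − 0.290038 = -0.528825
e^{−rT} = e^{−0.0788·0.9934} = 0.924706
N(−d₁) = 0.594365,  N(−d₂) = 0.701537
Put price V = K·e^{−rT}·N(−d₂) − S·N(−d₁) = 190.397822 − 144.317704 = 46.080118
Δ = −N(−d₁) = -0.594365

price = 46.080118
Δ = -0.594365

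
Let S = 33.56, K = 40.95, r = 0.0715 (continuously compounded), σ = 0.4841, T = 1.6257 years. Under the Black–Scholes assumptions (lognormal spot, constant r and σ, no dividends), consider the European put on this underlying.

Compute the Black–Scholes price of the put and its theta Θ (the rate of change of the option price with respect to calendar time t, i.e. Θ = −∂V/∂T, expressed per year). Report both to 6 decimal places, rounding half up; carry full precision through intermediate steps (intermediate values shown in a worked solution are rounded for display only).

price = 10.007533
Θ = -0.754150

σ√T = 0.4841·√1.6257 = 0.617242
d₁ = (ln(S/K) + (r+σ²/2)T) / (σ√T) = (ln(33.56/40.95) + (0.0715+0.4841²/2)·1.6257) / 0.617242 = (-0.199017 + 0.306731) / 0.617242 = 0.174509
d₂ = d₁ − σ√T = 0.174509 − 0.617242 = -0.442733
e^{−rT} = e^{−0.0715·1.6257} = 0.890264
N(−d₁) = 0.430733,  N(−d₂) = 0.671020
Put price V = K·e^{−rT}·N(−d₂) − S·N(−d₁) = 24.462922 − 14.455389 = 10.007533
φ(d₁) = (1/√(2π))·e^{−d₁²/2} = 0.392914
Θ = −S·φ(d₁)·σ/(2√T) + r·K·e^{−rT}·N(−d₂) = −2.503249 + 1.749099 = -0.754150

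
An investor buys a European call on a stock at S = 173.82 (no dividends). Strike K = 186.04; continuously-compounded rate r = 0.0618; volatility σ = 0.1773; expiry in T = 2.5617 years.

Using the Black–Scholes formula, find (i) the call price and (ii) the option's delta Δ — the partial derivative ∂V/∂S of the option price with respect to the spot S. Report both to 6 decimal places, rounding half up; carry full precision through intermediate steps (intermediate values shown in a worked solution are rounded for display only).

price = 27.211159
Δ = 0.677368

σ√T = 0.1773·√2.5617 = 0.283774
d₁ = (ln(S/K) + (r+σ²/2)T) / (σ√T) = (ln(173.82/186.04) + (0.0618+0.1773²/2)·2.5617) / 0.283774 = (-0.067941 + 0.198577) / 0.283774 = 0.460350
d₂ = d₁ − σ√T = 0.460350 − 0.283774 = 0.176576
e^{−rT} = e^{−0.0618·2.5617} = 0.853583
N(d₁) = 0.677368,  N(d₂) = 0.570079
Call price V = S·N(d₁) − K·e^{−rT}·N(d₂) = 117.740036 − 90.528877 = 27.211159
Δ = N(d₁) = 0.677368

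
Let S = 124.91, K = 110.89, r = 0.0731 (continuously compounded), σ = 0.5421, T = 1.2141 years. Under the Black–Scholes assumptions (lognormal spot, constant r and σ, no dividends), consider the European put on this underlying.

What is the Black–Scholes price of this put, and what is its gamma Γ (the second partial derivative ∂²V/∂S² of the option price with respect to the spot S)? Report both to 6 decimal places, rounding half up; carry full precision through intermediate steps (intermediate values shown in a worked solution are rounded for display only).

σ√T = 0.5421·√1.2141 = 0.597319
d₁ = (ln(S/K) + (r+σ²/2)T) / (σ√T) = (ln(124.91/110.89) + (0.0731+0.5421²/2)·1.2141) / 0.597319 = (0.119055 + 0.267146) / 0.597319 = 0.646556
d₂ = d₁ − σ√T = 0.646556 − 0.597319 = 0.049237
e^{−rT} = e^{−0.0731·1.2141} = 0.915074
N(−d₁) = 0.258960,  N(−d₂) = 0.480365
Put price V = K·e^{−rT}·N(−d₂) − S·N(−d₁) = 48.743868 − 32.346635 = 16.397233
φ(d₁) = (1/√(2π))·e^{−d₁²/2} = 0.323694
Γ = φ(d₁) / (S·σ·√T) = 0.004338

price = 16.397233
Γ = 0.004338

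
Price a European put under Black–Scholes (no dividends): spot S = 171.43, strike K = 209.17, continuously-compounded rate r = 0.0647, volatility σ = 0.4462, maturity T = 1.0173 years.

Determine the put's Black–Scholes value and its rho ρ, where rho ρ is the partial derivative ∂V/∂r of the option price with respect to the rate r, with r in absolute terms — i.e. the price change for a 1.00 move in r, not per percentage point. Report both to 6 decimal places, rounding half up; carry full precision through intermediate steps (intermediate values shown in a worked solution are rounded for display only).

σ√T = 0.4462·√1.0173 = 0.450043
d₁ = (ln(S/K) + (r+σ²/2)T) / (σ√T) = (ln(171.43/209.17) + (0.0647+0.4462²/2)·1.0173) / 0.450043 = (-0.198972 + 0.167089) / 0.450043 = -0.070846
d₂ = d₁ − σ√T = -0.070846 − 0.450043 = -0.520889
e^{−rT} = e^{−0.0647·1.0173} = 0.936300
N(−d₁) = 0.528240,  N(−d₂) = 0.698778
Put price V = K·e^{−rT}·N(−d₂) − S·N(−d₁) = 136.852763 − 90.556133 = 46.296630
ρ = −K·T·e^{−rT}·N(−d₂) = -139.220316

price = 46.296630
ρ = -139.220316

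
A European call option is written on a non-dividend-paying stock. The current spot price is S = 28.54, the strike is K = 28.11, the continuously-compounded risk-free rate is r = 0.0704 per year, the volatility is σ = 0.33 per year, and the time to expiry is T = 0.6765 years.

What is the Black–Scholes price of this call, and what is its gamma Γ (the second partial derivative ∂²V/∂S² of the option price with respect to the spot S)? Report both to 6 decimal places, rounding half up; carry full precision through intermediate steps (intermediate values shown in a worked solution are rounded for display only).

price = 3.934930
Γ = 0.048144

σ√T = 0.33·√0.6765 = 0.271424
d₁ = (ln(S/K) + (r+σ²/2)T) / (σ√T) = (ln(28.54/28.11) + (0.0704+0.33²/2)·0.6765) / 0.271424 = (0.015181 + 0.084461) / 0.271424 = 0.367110
d₂ = d₁ − σ√T = 0.367110 − 0.271424 = 0.095686
e^{−rT} = e^{−0.0704·0.6765} = 0.953491
N(d₁) = 0.643231,  N(d₂) = 0.538115
Call price V = S·N(d₁) − K·e^{−rT}·N(d₂) = 18.357823 − 14.422892 = 3.934930
φ(d₁) = (1/√(2π))·e^{−d₁²/2} = 0.372945
Γ = φ(d₁) / (S·σ·√T) = 0.048144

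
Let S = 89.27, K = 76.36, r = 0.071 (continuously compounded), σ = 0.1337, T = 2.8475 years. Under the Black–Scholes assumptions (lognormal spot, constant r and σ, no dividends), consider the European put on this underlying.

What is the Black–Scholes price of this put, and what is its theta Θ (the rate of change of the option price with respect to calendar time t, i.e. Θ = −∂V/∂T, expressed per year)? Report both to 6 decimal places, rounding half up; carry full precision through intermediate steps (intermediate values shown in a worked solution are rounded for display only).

price = 0.400194
Θ = -0.021767

σ√T = 0.1337·√2.8475 = 0.225613
d₁ = (ln(S/K) + (r+σ²/2)T) / (σ√T) = (ln(89.27/76.36) + (0.071+0.1337²/2)·2.8475) / 0.225613 = (0.156206 + 0.227623) / 0.225613 = 1.701277
d₂ = d₁ − σ√T = 1.701277 − 0.225613 = 1.475665
e^{−rT} = e^{−0.071·2.8475} = 0.816954
N(−d₁) = 0.044445,  N(−d₂) = 0.070017
Put price V = K·e^{−rT}·N(−d₂) − S·N(−d₁) = 4.367841 − 3.967648 = 0.400194
φ(d₁) = (1/√(2π))·e^{−d₁²/2} = 0.093845
Θ = −S·φ(d₁)·σ/(2√T) + r·K·e^{−rT}·N(−d₂) = −0.331884 + 0.310117 = -0.021767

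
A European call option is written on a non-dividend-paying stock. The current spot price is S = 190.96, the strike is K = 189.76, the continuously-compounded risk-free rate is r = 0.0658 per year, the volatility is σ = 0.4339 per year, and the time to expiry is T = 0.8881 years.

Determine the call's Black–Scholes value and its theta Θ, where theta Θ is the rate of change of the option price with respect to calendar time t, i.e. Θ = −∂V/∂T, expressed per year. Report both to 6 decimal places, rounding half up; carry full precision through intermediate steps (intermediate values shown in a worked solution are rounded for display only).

price = 36.320802
Θ = -22.093210

σ√T = 0.4339·√0.8881 = 0.408903
d₁ = (ln(S/K) + (r+σ²/2)T) / (σ√T) = (ln(190.96/189.76) + (0.0658+0.4339²/2)·0.8881) / 0.408903 = (0.006304 + 0.142038) / 0.408903 = 0.362780
d₂ = d₁ − σ√T = 0.362780 − 0.408903 = -0.046124
e^{−rT} = e^{−0.0658·0.8881} = 0.943238
N(d₁) = 0.641615,  N(d₂) = 0.481606
Call price V = S·N(d₁) − K·e^{−rT}·N(d₂) = 122.522849 − 86.202047 = 36.320802
φ(d₁) = (1/√(2π))·e^{−d₁²/2} = 0.373535
Θ = −S·φ(d₁)·σ/(2√T) − r·K·e^{−rT}·N(d₂) = −16.421115 − 5.672095 = -22.093210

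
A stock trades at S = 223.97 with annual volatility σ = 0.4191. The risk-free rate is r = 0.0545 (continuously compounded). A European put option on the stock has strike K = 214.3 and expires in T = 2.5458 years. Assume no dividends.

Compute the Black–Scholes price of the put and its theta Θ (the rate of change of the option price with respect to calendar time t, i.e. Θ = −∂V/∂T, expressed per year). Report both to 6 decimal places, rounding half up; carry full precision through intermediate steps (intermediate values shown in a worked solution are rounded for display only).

σ√T = 0.4191·√2.5458 = 0.668698
d₁ = (ln(S/K) + (r+σ²/2)T) / (σ√T) = (ln(223.97/214.3) + (0.0545+0.4191²/2)·2.5458) / 0.668698 = (0.044135 + 0.362324) / 0.668698 = 0.607838
d₂ = d₁ − σ√T = 0.607838 − 0.668698 = -0.060860
e^{−rT} = e^{−0.0545·2.5458} = 0.870449
N(−d₁) = 0.271648,  N(−d₂) = 0.524265
Put price V = K·e^{−rT}·N(−d₂) − S·N(−d₁) = 97.794874 − 60.840910 = 36.953964
φ(d₁) = (1/√(2π))·e^{−d₁²/2} = 0.331651
Θ = −S·φ(d₁)·σ/(2√T) + r·K·e^{−rT}·N(−d₂) = −9.755438 + 5.329821 = -4.425618

price = 36.953964
Θ = -4.425618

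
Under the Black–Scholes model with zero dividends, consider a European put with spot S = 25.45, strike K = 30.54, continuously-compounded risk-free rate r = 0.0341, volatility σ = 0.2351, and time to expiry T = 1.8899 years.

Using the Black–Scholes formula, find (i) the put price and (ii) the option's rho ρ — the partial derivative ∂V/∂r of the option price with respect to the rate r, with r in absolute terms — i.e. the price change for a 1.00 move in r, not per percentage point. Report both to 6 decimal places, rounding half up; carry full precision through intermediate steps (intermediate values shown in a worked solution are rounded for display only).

σ√T = 0.2351·√1.8899 = 0.323201
d₁ = (ln(S/K) + (r+σ²/2)T) / (σ√T) = (ln(25.45/30.54) + (0.0341+0.2351²/2)·1.8899) / 0.323201 = (-0.182322 + 0.116675) / 0.323201 = -0.203114
d₂ = d₁ − σ√T = -0.203114 − 0.323201 = -0.526315
e^{−rT} = e^{−0.0341·1.8899} = 0.937587
N(−d₁) = 0.580477,  N(−d₂) = 0.700665
Put price V = K·e^{−rT}·N(−d₂) − S·N(−d₁) = 20.062787 − 14.773145 = 5.289643
ρ = −K·T·e^{−rT}·N(−d₂) = -37.916662

price = 5.289643
ρ = -37.916662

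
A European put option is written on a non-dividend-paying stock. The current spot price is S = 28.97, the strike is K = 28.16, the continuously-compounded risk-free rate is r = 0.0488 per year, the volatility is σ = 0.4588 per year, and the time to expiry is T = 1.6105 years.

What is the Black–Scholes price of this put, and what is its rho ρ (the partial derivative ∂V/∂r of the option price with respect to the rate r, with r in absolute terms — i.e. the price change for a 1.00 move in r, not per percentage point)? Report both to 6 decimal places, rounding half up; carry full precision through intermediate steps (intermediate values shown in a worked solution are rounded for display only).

σ√T = 0.4588·√1.6105 = 0.582242
d₁ = (ln(S/K) + (r+σ²/2)T) / (σ√T) = (ln(28.97/28.16) + (0.0488+0.4588²/2)·1.6105) / 0.582242 = (0.028358 + 0.248095) / 0.582242 = 0.474809
d₂ = d₁ − σ√T = 0.474809 − 0.582242 = -0.107434
e^{−rT} = e^{−0.0488·1.6105} = 0.924417
N(−d₁) = 0.317462,  N(−d₂) = 0.542777
Put price V = K·e^{−rT}·N(−d₂) − S·N(−d₁) = 14.129352 − 9.196864 = 4.932488
ρ = −K·T·e^{−rT}·N(−d₂) = -22.755321

price = 4.932488
ρ = -22.755321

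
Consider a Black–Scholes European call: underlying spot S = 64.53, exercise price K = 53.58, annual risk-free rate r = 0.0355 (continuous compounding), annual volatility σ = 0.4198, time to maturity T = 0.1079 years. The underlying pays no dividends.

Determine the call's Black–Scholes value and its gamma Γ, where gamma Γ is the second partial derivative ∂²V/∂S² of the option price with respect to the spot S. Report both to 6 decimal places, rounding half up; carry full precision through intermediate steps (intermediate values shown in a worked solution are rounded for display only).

price = 11.466915
Γ = 0.015778

σ√T = 0.4198·√0.1079 = 0.137896
d₁ = (ln(S/K) + (r+σ²/2)T) / (σ√T) = (ln(64.53/53.58) + (0.0355+0.4198²/2)·0.1079) / 0.137896 = (0.185954 + 0.013338) / 0.137896 = 1.445233
d₂ = d₁ − σ√T = 1.445233 − 0.137896 = 1.307337
e^{−rT} = e^{−0.0355·0.1079} = 0.996177
N(d₁) = 0.925804,  N(d₂) = 0.904451
Call price V = S·N(d₁) − K·e^{−rT}·N(d₂) = 59.742118 − 48.275203 = 11.466915
φ(d₁) = (1/√(2π))·e^{−d₁²/2} = 0.140396
Γ = φ(d₁) / (S·σ·√T) = 0.015778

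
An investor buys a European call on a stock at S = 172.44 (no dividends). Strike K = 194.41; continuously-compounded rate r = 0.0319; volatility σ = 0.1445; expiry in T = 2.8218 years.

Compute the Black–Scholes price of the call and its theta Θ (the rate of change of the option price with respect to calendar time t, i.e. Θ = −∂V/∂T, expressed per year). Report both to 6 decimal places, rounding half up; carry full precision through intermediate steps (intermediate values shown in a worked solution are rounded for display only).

σ√T = 0.1445·√2.8218 = 0.242734
d₁ = (ln(S/K) + (r+σ²/2)T) / (σ√T) = (ln(172.44/194.41) + (0.0319+0.1445²/2)·2.8218) / 0.242734 = (-0.119920 + 0.119475) / 0.242734 = -0.001832
d₂ = d₁ − σ√T = -0.001832 − 0.242734 = -0.244566
e^{−rT} = e^{−0.0319·2.8218} = 0.913917
N(d₁) = 0.499269,  N(d₂) = 0.403396
Call price V = S·N(d₁) − K·e^{−rT}·N(d₂) = 86.093991 − 71.673283 = 14.420708
φ(d₁) = (1/√(2π))·e^{−d₁²/2} = 0.398942
Θ = −S·φ(d₁)·σ/(2√T) − r·K·e^{−rT}·N(d₂) = −2.958844 − 2.286378 = -5.245222

price = 14.420708
Θ = -5.245222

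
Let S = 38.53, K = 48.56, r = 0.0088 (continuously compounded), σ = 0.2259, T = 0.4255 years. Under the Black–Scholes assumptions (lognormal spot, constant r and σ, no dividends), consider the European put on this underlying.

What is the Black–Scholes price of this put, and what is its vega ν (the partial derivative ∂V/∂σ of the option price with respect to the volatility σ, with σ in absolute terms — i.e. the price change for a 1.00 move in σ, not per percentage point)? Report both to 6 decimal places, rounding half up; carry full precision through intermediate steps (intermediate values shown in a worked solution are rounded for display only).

price = 10.016438
ν = 3.398428

σ√T = 0.2259·√0.4255 = 0.147355
d₁ = (ln(S/K) + (r+σ²/2)T) / (σ√T) = (ln(38.53/48.56) + (0.0088+0.2259²/2)·0.4255) / 0.147355 = (-0.231363 + 0.014601) / 0.147355 = -1.471014
d₂ = d₁ − σ√T = -1.471014 − 0.147355 = -1.618369
e^{−rT} = e^{−0.0088·0.4255} = 0.996263
N(−d₁) = 0.929356,  N(−d₂) = 0.947208
Put price V = K·e^{−rT}·N(−d₂) − S·N(−d₁) = 45.824536 − 35.808098 = 10.016438
φ(d₁) = (1/√(2π))·e^{−d₁²/2} = 0.135216
ν = S·φ(d₁)·√T = 3.398428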